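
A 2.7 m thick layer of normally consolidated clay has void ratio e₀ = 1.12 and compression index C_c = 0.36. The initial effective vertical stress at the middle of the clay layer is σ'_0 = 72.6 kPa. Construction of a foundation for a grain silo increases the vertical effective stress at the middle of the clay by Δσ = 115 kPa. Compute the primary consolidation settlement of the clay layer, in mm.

S_c ≈ 189 mm

Final effective stress: σ'_f = σ'_0 + Δσ = 72.6 + 115 = 187.6 kPa.
Normally consolidated clay, so the full stress increment lies on the virgin compression line:
S_c = C_c·H/(1+e₀)·log₁₀(σ'_f/σ'_0) = 0.36×2.7/(1+1.12)×log₁₀(187.6/72.6)
    = 0.45849 × 0.4123 = 0.189 m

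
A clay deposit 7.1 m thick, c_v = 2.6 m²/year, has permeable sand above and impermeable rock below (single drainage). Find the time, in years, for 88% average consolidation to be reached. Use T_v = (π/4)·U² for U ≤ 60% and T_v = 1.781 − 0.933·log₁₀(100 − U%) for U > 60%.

Drainage path length: H_d = H = 7.1 m (single drainage).
U > 60%: T_v = 1.781 − 0.933·log₁₀(100 − 88) = 0.77412.
t = T_v·H_d²/c_v = 0.77412×7.1²/2.6 = 15.01 years.

t ≈ 15 years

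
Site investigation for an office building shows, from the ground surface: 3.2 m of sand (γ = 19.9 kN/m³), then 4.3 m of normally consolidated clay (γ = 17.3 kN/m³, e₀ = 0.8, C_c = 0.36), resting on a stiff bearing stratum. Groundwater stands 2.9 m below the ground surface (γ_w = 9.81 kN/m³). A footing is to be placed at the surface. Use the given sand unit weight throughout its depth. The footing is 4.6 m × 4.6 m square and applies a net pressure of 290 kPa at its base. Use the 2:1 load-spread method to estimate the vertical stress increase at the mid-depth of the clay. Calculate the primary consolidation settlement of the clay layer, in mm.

S_c ≈ 221 mm

Mid-depth of clay below the ground surface: z = 3.2 + 4.3/2 = 5.35 m.
Total vertical stress at mid-clay: σ_v = 19.9×3.2 + 17.3×2.15 = 100.88 kPa.
Pore pressure: u = 9.81×(5.35 − 2.9) = 24.035 kPa.
Initial effective stress: σ'_0 = σ_v − u = 100.88 − 24.035 = 76.845 kPa.
Stress increase at mid-clay by the 2:1 spreading method:
Δσ = qBL/((B+z)(L+z)) = 290×4.6×4.6/((4.6+5.35)(4.6+5.35)) = 61.982 kPa
Final effective stress: σ'_f = σ'_0 + Δσ = 76.845 + 61.982 = 138.83 kPa.
Normally consolidated clay, so the full stress increment lies on the virgin compression line:
S_c = C_c·H/(1+e₀)·log₁₀(σ'_f/σ'_0) = 0.36×4.3/(1+0.8)×log₁₀(138.83/76.845)
    = 0.86 × 0.25687 = 0.2209 m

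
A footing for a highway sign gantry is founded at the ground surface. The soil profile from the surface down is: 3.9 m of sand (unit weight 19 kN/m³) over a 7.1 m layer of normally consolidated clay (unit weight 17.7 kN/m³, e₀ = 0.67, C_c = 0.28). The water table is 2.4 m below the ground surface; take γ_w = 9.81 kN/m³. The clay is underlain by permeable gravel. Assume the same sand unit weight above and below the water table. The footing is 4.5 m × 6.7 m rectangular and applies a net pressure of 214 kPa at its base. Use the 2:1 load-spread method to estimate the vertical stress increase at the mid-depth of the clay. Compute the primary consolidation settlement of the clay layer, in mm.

S_c ≈ 187 mm

Mid-depth of clay below the ground surface: z = 3.9 + 7.1/2 = 7.45 m.
Total vertical stress at mid-clay: σ_v = 19×3.9 + 17.7×3.55 = 136.94 kPa.
Pore pressure: u = 9.81×(7.45 − 2.4) = 49.541 kPa.
Initial effective stress: σ'_0 = σ_v − u = 136.94 − 49.541 = 87.399 kPa.
Stress increase at mid-clay by the 2:1 spreading method:
Δσ = qBL/((B+z)(L+z)) = 214×4.5×6.7/((4.5+7.45)(6.7+7.45)) = 38.157 kPa
Final effective stress: σ'_f = σ'_0 + Δσ = 87.399 + 38.157 = 125.56 kPa.
Normally consolidated clay, so the full stress increment lies on the virgin compression line:
S_c = C_c·H/(1+e₀)·log₁₀(σ'_f/σ'_0) = 0.28×7.1/(1+0.67)×log₁₀(125.56/87.399)
    = 1.1904 × 0.15734 = 0.1873 m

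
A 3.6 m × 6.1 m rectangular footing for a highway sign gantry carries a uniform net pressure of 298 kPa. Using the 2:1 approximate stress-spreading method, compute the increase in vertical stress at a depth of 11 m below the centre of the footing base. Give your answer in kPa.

By the 2:1 method the load spreads at 1 horizontal : 2 vertical, so at depth z the loaded area has grown by z in each plan dimension:
Δσ = qBL/((B+z)(L+z)) = 298×3.6×6.1/((3.6+11)(6.1+11)) = 26.212 kPa

Δσ_z ≈ 26.2 kPa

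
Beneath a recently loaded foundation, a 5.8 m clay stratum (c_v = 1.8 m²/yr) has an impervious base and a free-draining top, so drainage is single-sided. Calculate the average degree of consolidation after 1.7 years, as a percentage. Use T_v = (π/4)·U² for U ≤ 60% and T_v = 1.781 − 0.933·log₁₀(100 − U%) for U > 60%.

U ≈ 34 %

Drainage path length: H_d = H = 5.8 m (single drainage).
T_v = c_v·t/H_d² = 1.8×1.7/5.8² = 0.090963.
T_v = 0.090963 corresponds to the U ≤ 60% branch:
U = √(4T_v/π) = 0.3403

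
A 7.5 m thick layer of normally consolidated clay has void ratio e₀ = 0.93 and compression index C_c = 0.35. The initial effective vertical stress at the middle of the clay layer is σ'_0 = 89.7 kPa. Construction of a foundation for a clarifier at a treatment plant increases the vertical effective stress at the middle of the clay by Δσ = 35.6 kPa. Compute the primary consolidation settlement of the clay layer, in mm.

S_c ≈ 197 mm

Final effective stress: σ'_f = σ'_0 + Δσ = 89.7 + 35.6 = 125.3 kPa.
Normally consolidated clay, so the full stress increment lies on the virgin compression line:
S_c = C_c·H/(1+e₀)·log₁₀(σ'_f/σ'_0) = 0.35×7.5/(1+0.93)×log₁₀(125.3/89.7)
    = 1.3601 × 0.14516 = 0.1974 m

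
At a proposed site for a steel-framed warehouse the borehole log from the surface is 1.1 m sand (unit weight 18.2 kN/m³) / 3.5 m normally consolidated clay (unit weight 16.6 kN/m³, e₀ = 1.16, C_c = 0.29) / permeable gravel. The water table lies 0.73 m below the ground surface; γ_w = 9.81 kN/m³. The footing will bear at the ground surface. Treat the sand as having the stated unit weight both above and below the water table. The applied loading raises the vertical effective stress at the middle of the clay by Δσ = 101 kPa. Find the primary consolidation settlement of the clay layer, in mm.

S_c ≈ 310 mm

Mid-depth of clay below the ground surface: z = 1.1 + 3.5/2 = 2.85 m.
Total vertical stress at mid-clay: σ_v = 18.2×1.1 + 16.6×1.75 = 49.07 kPa.
Pore pressure: u = 9.81×(2.85 − 0.73) = 20.797 kPa.
Initial effective stress: σ'_0 = σ_v − u = 49.07 − 20.797 = 28.273 kPa.
Final effective stress: σ'_f = σ'_0 + Δσ = 28.273 + 101 = 129.27 kPa.
Normally consolidated clay, so the full stress increment lies on the virgin compression line:
S_c = C_c·H/(1+e₀)·log₁₀(σ'_f/σ'_0) = 0.29×3.5/(1+1.16)×log₁₀(129.27/28.273)
    = 0.46991 × 0.66013 = 0.3102 m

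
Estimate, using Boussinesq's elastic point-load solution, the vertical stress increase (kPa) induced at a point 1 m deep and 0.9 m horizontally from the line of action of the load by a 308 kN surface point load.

Boussinesq vertical stress below a point load on an elastic half-space:
Δσ_z = 3P/(2πz²) · [1 + (r/z)²]^(−5/2)
r/z = 0.9/1 = 0.9; [1+(r/z)²]^(−5/2) = 0.22688.
Δσ_z = 3×308/(2π×1²) × 0.22688 = 147.06 × 0.22688 = 33.36 kPa

Δσ_z ≈ 33.4 kPa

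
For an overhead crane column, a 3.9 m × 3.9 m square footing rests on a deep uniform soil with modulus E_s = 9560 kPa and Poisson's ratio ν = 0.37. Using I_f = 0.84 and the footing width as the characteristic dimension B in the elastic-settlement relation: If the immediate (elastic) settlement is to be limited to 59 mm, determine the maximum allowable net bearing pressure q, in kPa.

S_e = q·B·(1−ν²)/E_s · I_f  ⇒  q = S_e·E_s / (B·(1−ν²)·I_f).
q = 0.059 × 9560 / (3.9 × 0.8631 × 0.84) = 199.5 kPa

q ≈ 199 kPa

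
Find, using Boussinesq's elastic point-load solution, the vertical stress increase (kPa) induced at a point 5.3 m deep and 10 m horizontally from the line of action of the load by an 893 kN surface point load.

Δσ_z ≈ 0.342 kPa

Boussinesq vertical stress below a point load on an elastic half-space:
Δσ_z = 3P/(2πz²) · [1 + (r/z)²]^(−5/2)
r/z = 10/5.3 = 1.8868; [1+(r/z)²]^(−5/2) = 0.022521.
Δσ_z = 3×893/(2π×5.3²) × 0.022521 = 15.179 × 0.022521 = 0.3418 kPa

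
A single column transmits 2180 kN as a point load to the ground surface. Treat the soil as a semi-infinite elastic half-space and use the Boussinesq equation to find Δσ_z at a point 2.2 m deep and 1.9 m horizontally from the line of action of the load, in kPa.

Boussinesq vertical stress below a point load on an elastic half-space:
Δσ_z = 3P/(2πz²) · [1 + (r/z)²]^(−5/2)
r/z = 1.9/2.2 = 0.86364; [1+(r/z)²]^(−5/2) = 0.2483.
Δσ_z = 3×2180/(2π×2.2²) × 0.2483 = 215.06 × 0.2483 = 53.4 kPa

Δσ_z ≈ 53.4 kPa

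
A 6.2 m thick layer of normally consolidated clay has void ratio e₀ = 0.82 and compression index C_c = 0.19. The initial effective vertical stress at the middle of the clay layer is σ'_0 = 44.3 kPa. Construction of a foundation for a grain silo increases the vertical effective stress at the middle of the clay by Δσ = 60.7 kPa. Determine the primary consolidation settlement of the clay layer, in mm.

Final effective stress: σ'_f = σ'_0 + Δσ = 44.3 + 60.7 = 105 kPa.
Normally consolidated clay, so the full stress increment lies on the virgin compression line:
S_c = C_c·H/(1+e₀)·log₁₀(σ'_f/σ'_0) = 0.19×6.2/(1+0.82)×log₁₀(105/44.3)
    = 0.64725 × 0.37479 = 0.2426 m

S_c ≈ 243 mm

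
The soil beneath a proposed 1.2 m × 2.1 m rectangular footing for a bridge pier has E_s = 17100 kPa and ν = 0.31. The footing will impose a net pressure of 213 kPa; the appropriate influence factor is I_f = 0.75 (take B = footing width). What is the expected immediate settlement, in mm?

Immediate (elastic) settlement: S_e = q·B·(1−ν²)/E_s · I_f.
S_e = 213 × 1.2 × (1 − 0.31²) / 17100 × 0.75
    = 213 × 1.2 × 0.9039 / 17100 × 0.75
    = 0.01013 m = 10.13 mm

S_e ≈ 10.1 mm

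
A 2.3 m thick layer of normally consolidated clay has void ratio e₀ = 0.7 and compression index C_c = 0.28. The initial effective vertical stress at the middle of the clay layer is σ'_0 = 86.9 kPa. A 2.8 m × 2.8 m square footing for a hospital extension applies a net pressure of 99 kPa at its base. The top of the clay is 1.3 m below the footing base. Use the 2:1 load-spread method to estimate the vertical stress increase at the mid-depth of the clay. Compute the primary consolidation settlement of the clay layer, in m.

Mid-depth of clay below the footing base: z = 1.3 + 2.3/2 = 2.45 m.
Stress increase at mid-clay by the 2:1 spreading method:
Δσ = qBL/((B+z)(L+z)) = 99×2.8×2.8/((2.8+2.45)(2.8+2.45)) = 28.16 kPa
Final effective stress: σ'_f = σ'_0 + Δσ = 86.9 + 28.16 = 115.06 kPa.
Normally consolidated clay, so the full stress increment lies on the virgin compression line:
S_c = C_c·H/(1+e₀)·log₁₀(σ'_f/σ'_0) = 0.28×2.3/(1+0.7)×log₁₀(115.06/86.9)
    = 0.37882 × 0.1219 = 0.04618 m

S_c ≈ 0.0462 m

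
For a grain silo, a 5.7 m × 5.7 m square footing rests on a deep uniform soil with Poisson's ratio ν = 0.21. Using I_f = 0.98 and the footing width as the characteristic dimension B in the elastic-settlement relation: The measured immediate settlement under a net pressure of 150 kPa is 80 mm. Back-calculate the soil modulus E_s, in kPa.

S_e = q·B·(1−ν²)/E_s · I_f  ⇒  E_s = q·B·(1−ν²)·I_f / S_e.
E_s = 150 × 5.7 × 0.9559 × 0.98 / 0.08 = 10010 kPa

E_s ≈ 10000 kPa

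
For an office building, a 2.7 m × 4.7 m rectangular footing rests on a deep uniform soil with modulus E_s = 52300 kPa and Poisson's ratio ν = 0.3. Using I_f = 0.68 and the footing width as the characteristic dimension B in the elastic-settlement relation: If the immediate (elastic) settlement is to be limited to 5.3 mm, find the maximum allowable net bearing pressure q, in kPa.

S_e = q·B·(1−ν²)/E_s · I_f  ⇒  q = S_e·E_s / (B·(1−ν²)·I_f).
q = 0.0053 × 52300 / (2.7 × 0.91 × 0.68) = 165.9 kPa

q ≈ 166 kPa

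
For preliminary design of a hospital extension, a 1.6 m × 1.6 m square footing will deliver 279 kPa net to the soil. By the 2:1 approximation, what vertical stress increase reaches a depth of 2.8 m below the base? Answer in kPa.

By the 2:1 method the load spreads at 1 horizontal : 2 vertical, so at depth z the loaded area has grown by z in each plan dimension:
Δσ = qBL/((B+z)(L+z)) = 279×1.6×1.6/((1.6+2.8)(1.6+2.8)) = 36.893 kPa

Δσ_z ≈ 36.9 kPa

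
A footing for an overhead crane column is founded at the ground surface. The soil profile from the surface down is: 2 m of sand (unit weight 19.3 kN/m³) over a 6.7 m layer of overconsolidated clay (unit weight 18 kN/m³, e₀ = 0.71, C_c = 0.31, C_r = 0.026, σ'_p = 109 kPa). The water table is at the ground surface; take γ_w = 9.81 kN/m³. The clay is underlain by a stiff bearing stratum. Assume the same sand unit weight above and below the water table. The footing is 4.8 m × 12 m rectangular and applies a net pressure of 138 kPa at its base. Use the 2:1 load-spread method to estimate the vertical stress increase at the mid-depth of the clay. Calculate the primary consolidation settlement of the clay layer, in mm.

S_c ≈ 30.1 mm

Mid-depth of clay below the ground surface: z = 2 + 6.7/2 = 5.35 m.
Total vertical stress at mid-clay: σ_v = 19.3×2 + 18×3.35 = 98.9 kPa.
Pore pressure: u = 9.81×(5.35 − 0) = 52.483 kPa.
Initial effective stress: σ'_0 = σ_v − u = 98.9 − 52.483 = 46.417 kPa.
Stress increase at mid-clay by the 2:1 spreading method:
Δσ = qBL/((B+z)(L+z)) = 138×4.8×12/((4.8+5.35)(12+5.35)) = 45.137 kPa
Final effective stress: σ'_f = 46.417 + 45.137 = 91.554 kPa.
σ'_f = 91.554 ≤ σ'_p = 109 kPa, so the clay remains overconsolidated and only the recompression index applies:
S_c = C_r·H/(1+e₀)·log₁₀(σ'_f/σ'_0) = 0.026×6.7/1.71×log₁₀(91.554/46.417)
    = 0.10187 × 0.295 = 0.03005 m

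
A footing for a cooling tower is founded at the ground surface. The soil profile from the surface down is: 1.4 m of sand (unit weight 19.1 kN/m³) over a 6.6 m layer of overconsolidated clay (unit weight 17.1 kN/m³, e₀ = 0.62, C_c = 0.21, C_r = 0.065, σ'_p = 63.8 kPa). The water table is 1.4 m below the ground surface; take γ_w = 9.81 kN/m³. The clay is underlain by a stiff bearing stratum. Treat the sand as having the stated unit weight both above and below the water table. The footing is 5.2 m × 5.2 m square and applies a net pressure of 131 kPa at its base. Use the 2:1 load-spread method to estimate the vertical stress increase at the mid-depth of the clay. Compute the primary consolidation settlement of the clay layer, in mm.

Mid-depth of clay below the ground surface: z = 1.4 + 6.6/2 = 4.7 m.
Total vertical stress at mid-clay: σ_v = 19.1×1.4 + 17.1×3.3 = 83.17 kPa.
Pore pressure: u = 9.81×(4.7 − 1.4) = 32.373 kPa.
Initial effective stress: σ'_0 = σ_v − u = 83.17 − 32.373 = 50.797 kPa.
Stress increase at mid-clay by the 2:1 spreading method:
Δσ = qBL/((B+z)(L+z)) = 131×5.2×5.2/((5.2+4.7)(5.2+4.7)) = 36.142 kPa
Final effective stress: σ'_f = 50.797 + 36.142 = 86.939 kPa.
σ'_f = 86.939 > σ'_p = 63.8 kPa, so the stress path crosses the preconsolidation pressure — recompression up to σ'_p, then virgin compression beyond:
S_c = H/(1+e₀)·[C_r·log₁₀(σ'_p/σ'_0) + C_c·log₁₀(σ'_f/σ'_p)]
    = 6.6/1.62 × [0.065×log₁₀(63.8/50.797) + 0.21×log₁₀(86.939/63.8)]
    = 4.0741 × [0.0064339 + 0.028223] = 0.1412 m

S_c ≈ 141 mm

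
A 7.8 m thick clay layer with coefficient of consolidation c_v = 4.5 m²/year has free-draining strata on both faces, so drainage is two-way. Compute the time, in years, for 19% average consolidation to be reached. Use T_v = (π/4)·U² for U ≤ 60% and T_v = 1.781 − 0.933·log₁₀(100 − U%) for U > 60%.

t ≈ 0.0958 years

Drainage path length: H_d = H/2 = 3.9 m (double drainage).
U ≤ 60%: T_v = (π/4)·U² = (π/4)×0.19² = 0.028353.
t = T_v·H_d²/c_v = 0.028353×3.9²/4.5 = 0.09583 years.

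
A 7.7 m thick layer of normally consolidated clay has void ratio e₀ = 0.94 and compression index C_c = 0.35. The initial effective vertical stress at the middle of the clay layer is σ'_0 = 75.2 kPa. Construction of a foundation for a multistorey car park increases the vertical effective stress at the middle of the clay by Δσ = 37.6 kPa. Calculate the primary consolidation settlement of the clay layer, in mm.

S_c ≈ 245 mm

Final effective stress: σ'_f = σ'_0 + Δσ = 75.2 + 37.6 = 112.8 kPa.
Normally consolidated clay, so the full stress increment lies on the virgin compression line:
S_c = C_c·H/(1+e₀)·log₁₀(σ'_f/σ'_0) = 0.35×7.7/(1+0.94)×log₁₀(112.8/75.2)
    = 1.3892 × 0.17609 = 0.2446 m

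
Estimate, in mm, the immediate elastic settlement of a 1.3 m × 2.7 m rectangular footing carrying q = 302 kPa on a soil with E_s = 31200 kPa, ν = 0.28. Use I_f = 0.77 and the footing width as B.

Immediate (elastic) settlement: S_e = q·B·(1−ν²)/E_s · I_f.
S_e = 302 × 1.3 × (1 − 0.28²) / 31200 × 0.77
    = 302 × 1.3 × 0.9216 / 31200 × 0.77
    = 0.00893 m = 8.93 mm

S_e ≈ 8.93 mm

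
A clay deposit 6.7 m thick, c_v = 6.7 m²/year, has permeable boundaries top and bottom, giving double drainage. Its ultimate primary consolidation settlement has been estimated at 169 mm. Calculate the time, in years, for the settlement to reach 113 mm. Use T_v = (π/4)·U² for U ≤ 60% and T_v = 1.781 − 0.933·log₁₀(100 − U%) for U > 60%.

Drainage path length: H_d = H/2 = 3.35 m (double drainage).
U = S(t)/S_ult = 113/169 = 0.6686.
U > 60%: T_v = 1.781 − 0.933·log₁₀(100 − 66.864) = 0.36256.
t = T_v·H_d²/c_v = 0.36256×3.35²/6.7 = 0.6073 years.

t ≈ 0.607 years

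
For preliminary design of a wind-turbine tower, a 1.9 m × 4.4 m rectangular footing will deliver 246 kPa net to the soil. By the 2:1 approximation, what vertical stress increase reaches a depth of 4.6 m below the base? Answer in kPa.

Δσ_z ≈ 35.2 kPa

By the 2:1 method the load spreads at 1 horizontal : 2 vertical, so at depth z the loaded area has grown by z in each plan dimension:
Δσ = qBL/((B+z)(L+z)) = 246×1.9×4.4/((1.9+4.6)(4.4+4.6)) = 35.155 kPa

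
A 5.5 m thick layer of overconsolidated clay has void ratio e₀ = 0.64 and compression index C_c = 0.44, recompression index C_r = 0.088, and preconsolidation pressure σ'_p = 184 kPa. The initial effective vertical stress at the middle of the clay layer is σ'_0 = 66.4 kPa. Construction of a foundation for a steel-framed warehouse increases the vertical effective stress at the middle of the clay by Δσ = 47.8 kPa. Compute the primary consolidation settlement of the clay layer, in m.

S_c ≈ 0.0695 m

Final effective stress: σ'_f = 66.4 + 47.8 = 114.2 kPa.
σ'_f = 114.2 ≤ σ'_p = 184 kPa, so the clay remains overconsolidated and only the recompression index applies:
S_c = C_r·H/(1+e₀)·log₁₀(σ'_f/σ'_0) = 0.088×5.5/1.64×log₁₀(114.2/66.4)
    = 0.29513 × 0.2355 = 0.0695 m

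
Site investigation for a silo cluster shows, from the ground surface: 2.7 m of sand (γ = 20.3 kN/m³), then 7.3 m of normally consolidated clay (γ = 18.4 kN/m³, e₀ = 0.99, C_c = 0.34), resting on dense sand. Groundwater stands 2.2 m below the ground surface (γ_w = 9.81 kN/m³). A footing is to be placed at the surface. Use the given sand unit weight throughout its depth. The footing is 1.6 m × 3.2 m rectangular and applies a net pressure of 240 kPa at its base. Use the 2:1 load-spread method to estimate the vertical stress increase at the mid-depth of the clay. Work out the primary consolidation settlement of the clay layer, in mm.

S_c ≈ 98.4 mm

Mid-depth of clay below the ground surface: z = 2.7 + 7.3/2 = 6.35 m.
Total vertical stress at mid-clay: σ_v = 20.3×2.7 + 18.4×3.65 = 121.97 kPa.
Pore pressure: u = 9.81×(6.35 − 2.2) = 40.712 kPa.
Initial effective stress: σ'_0 = σ_v − u = 121.97 − 40.712 = 81.258 kPa.
Stress increase at mid-clay by the 2:1 spreading method:
Δσ = qBL/((B+z)(L+z)) = 240×1.6×3.2/((1.6+6.35)(3.2+6.35)) = 16.185 kPa
Final effective stress: σ'_f = σ'_0 + Δσ = 81.258 + 16.185 = 97.443 kPa.
Normally consolidated clay, so the full stress increment lies on the virgin compression line:
S_c = C_c·H/(1+e₀)·log₁₀(σ'_f/σ'_0) = 0.34×7.3/(1+0.99)×log₁₀(97.443/81.258)
    = 1.2472 × 0.078885 = 0.09839 m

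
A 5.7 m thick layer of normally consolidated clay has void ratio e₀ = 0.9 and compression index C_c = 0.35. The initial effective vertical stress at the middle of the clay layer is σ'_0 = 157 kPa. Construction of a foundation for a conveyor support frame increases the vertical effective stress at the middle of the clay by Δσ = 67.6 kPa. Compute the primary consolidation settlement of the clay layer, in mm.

Final effective stress: σ'_f = σ'_0 + Δσ = 157 + 67.6 = 224.6 kPa.
Normally consolidated clay, so the full stress increment lies on the virgin compression line:
S_c = C_c·H/(1+e₀)·log₁₀(σ'_f/σ'_0) = 0.35×5.7/(1+0.9)×log₁₀(224.6/157)
    = 1.05 × 0.15551 = 0.1633 m

S_c ≈ 163 mm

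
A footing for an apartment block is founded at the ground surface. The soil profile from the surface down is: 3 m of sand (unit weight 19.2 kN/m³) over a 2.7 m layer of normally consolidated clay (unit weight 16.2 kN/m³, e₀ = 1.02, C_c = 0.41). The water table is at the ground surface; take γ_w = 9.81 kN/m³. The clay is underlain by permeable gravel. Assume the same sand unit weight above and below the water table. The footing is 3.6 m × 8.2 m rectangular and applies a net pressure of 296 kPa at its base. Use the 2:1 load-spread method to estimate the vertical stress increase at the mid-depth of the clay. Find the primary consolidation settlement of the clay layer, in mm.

S_c ≈ 290 mm

Mid-depth of clay below the ground surface: z = 3 + 2.7/2 = 4.35 m.
Total vertical stress at mid-clay: σ_v = 19.2×3 + 16.2×1.35 = 79.47 kPa.
Pore pressure: u = 9.81×(4.35 − 0) = 42.673 kPa.
Initial effective stress: σ'_0 = σ_v − u = 79.47 − 42.673 = 36.797 kPa.
Stress increase at mid-clay by the 2:1 spreading method:
Δσ = qBL/((B+z)(L+z)) = 296×3.6×8.2/((3.6+4.35)(8.2+4.35)) = 87.578 kPa
Final effective stress: σ'_f = σ'_0 + Δσ = 36.797 + 87.578 = 124.38 kPa.
Normally consolidated clay, so the full stress increment lies on the virgin compression line:
S_c = C_c·H/(1+e₀)·log₁₀(σ'_f/σ'_0) = 0.41×2.7/(1+1.02)×log₁₀(124.38/36.797)
    = 0.54802 × 0.52894 = 0.2899 m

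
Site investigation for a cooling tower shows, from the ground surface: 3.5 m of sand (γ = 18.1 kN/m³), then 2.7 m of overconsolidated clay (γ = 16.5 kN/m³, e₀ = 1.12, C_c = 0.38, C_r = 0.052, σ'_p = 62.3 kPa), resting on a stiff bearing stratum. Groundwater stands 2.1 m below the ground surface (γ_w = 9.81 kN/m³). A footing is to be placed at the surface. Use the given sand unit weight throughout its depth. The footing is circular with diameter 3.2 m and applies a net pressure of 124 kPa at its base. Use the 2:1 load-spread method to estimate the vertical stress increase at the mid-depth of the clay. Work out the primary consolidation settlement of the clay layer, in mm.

Mid-depth of clay below the ground surface: z = 3.5 + 2.7/2 = 4.85 m.
Total vertical stress at mid-clay: σ_v = 18.1×3.5 + 16.5×1.35 = 85.625 kPa.
Pore pressure: u = 9.81×(4.85 − 2.1) = 26.978 kPa.
Initial effective stress: σ'_0 = σ_v − u = 85.625 − 26.978 = 58.647 kPa.
Stress increase at mid-clay by the 2:1 spreading method:
Δσ ≈ qD²/(D+z)² = 124×3.2²/(3.2+4.85)² = 19.594 kPa
Final effective stress: σ'_f = 58.647 + 19.594 = 78.241 kPa.
σ'_f = 78.241 > σ'_p = 62.3 kPa, so the stress path crosses the preconsolidation pressure — recompression up to σ'_p, then virgin compression beyond:
S_c = H/(1+e₀)·[C_r·log₁₀(σ'_p/σ'_0) + C_c·log₁₀(σ'_f/σ'_p)]
    = 2.7/2.12 × [0.052×log₁₀(62.3/58.647) + 0.38×log₁₀(78.241/62.3)]
    = 1.2736 × [0.0013646 + 0.0376] = 0.04963 m

S_c ≈ 49.6 mm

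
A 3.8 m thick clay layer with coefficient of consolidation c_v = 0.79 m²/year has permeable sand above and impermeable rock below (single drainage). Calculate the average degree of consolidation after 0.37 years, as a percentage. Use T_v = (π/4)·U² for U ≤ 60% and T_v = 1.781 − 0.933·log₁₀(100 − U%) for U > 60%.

Drainage path length: H_d = H = 3.8 m (single drainage).
T_v = c_v·t/H_d² = 0.79×0.37/3.8² = 0.020242.
T_v = 0.020242 corresponds to the U ≤ 60% branch:
U = √(4T_v/π) = 0.1605

U ≈ 16.1 %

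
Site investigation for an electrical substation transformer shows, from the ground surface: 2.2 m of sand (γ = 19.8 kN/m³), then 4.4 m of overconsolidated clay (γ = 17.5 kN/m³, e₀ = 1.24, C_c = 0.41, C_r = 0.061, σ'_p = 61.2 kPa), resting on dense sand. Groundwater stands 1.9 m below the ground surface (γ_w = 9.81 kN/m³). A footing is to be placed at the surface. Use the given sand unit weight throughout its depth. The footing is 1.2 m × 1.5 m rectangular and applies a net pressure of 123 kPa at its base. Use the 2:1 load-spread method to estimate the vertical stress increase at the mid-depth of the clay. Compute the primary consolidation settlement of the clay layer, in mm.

Mid-depth of clay below the ground surface: z = 2.2 + 4.4/2 = 4.4 m.
Total vertical stress at mid-clay: σ_v = 19.8×2.2 + 17.5×2.2 = 82.06 kPa.
Pore pressure: u = 9.81×(4.4 − 1.9) = 24.525 kPa.
Initial effective stress: σ'_0 = σ_v − u = 82.06 − 24.525 = 57.535 kPa.
Stress increase at mid-clay by the 2:1 spreading method:
Δσ = qBL/((B+z)(L+z)) = 123×1.2×1.5/((1.2+4.4)(1.5+4.4)) = 6.701 kPa
Final effective stress: σ'_f = 57.535 + 6.701 = 64.236 kPa.
σ'_f = 64.236 > σ'_p = 61.2 kPa, so the stress path crosses the preconsolidation pressure — recompression up to σ'_p, then virgin compression beyond:
S_c = H/(1+e₀)·[C_r·log₁₀(σ'_p/σ'_0) + C_c·log₁₀(σ'_f/σ'_p)]
    = 4.4/2.24 × [0.061×log₁₀(61.2/57.535) + 0.41×log₁₀(64.236/61.2)]
    = 1.9643 × [0.001636 + 0.0086211] = 0.02015 m

S_c ≈ 20.1 mm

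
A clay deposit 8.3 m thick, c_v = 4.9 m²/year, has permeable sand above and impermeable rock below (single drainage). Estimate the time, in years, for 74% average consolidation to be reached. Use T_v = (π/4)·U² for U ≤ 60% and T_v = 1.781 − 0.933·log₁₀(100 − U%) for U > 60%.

t ≈ 6.48 years

Drainage path length: H_d = H = 8.3 m (single drainage).
U > 60%: T_v = 1.781 − 0.933·log₁₀(100 − 74) = 0.46083.
t = T_v·H_d²/c_v = 0.46083×8.3²/4.9 = 6.479 years.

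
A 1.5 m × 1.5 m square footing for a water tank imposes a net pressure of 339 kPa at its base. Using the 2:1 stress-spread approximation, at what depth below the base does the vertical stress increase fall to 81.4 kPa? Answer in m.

2:1 spreading — at depth z the loaded area has grown by z in each plan dimension:
qB²/(B+z)² = Δσ_z ⇒ z = B(√(q/Δσ_z) − 1) = 1.5×(√(339/81.4) − 1) = 1.561 m

z ≈ 1.56 m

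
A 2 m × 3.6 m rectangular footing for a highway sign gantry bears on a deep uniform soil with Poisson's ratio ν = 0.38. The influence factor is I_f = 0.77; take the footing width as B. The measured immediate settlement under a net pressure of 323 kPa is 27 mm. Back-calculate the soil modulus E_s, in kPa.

S_e = q·B·(1−ν²)/E_s · I_f  ⇒  E_s = q·B·(1−ν²)·I_f / S_e.
E_s = 323 × 2 × 0.8556 × 0.77 / 0.027 = 15760 kPa

E_s ≈ 15800 kPa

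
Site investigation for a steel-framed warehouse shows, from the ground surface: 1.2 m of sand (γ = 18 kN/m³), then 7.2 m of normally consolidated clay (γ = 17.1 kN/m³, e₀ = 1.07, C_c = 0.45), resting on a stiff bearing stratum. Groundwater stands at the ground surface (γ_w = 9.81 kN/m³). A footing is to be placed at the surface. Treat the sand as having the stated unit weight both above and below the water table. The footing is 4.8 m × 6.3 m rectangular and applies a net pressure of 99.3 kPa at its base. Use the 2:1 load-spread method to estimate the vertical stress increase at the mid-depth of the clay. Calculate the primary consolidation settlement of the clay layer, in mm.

S_c ≈ 392 mm

Mid-depth of clay below the ground surface: z = 1.2 + 7.2/2 = 4.8 m.
Total vertical stress at mid-clay: σ_v = 18×1.2 + 17.1×3.6 = 83.16 kPa.
Pore pressure: u = 9.81×(4.8 − 0) = 47.088 kPa.
Initial effective stress: σ'_0 = σ_v − u = 83.16 − 47.088 = 36.072 kPa.
Stress increase at mid-clay by the 2:1 spreading method:
Δσ = qBL/((B+z)(L+z)) = 99.3×4.8×6.3/((4.8+4.8)(6.3+4.8)) = 28.18 kPa
Final effective stress: σ'_f = σ'_0 + Δσ = 36.072 + 28.18 = 64.252 kPa.
Normally consolidated clay, so the full stress increment lies on the virgin compression line:
S_c = C_c·H/(1+e₀)·log₁₀(σ'_f/σ'_0) = 0.45×7.2/(1+1.07)×log₁₀(64.252/36.072)
    = 1.5652 × 0.25072 = 0.3924 m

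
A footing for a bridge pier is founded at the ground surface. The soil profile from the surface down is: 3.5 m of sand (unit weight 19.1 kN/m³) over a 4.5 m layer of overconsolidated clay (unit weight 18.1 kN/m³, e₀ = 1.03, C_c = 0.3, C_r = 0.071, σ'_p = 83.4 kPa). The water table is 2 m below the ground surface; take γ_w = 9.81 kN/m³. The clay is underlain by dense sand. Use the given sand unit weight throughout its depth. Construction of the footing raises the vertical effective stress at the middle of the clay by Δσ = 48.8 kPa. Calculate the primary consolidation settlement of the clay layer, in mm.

S_c ≈ 115 mm

Mid-depth of clay below the ground surface: z = 3.5 + 4.5/2 = 5.75 m.
Total vertical stress at mid-clay: σ_v = 19.1×3.5 + 18.1×2.25 = 107.58 kPa.
Pore pressure: u = 9.81×(5.75 − 2) = 36.788 kPa.
Initial effective stress: σ'_0 = σ_v − u = 107.58 − 36.788 = 70.792 kPa.
Final effective stress: σ'_f = 70.792 + 48.8 = 119.59 kPa.
σ'_f = 119.59 > σ'_p = 83.4 kPa, so the stress path crosses the preconsolidation pressure — recompression up to σ'_p, then virgin compression beyond:
S_c = H/(1+e₀)·[C_r·log₁₀(σ'_p/σ'_0) + C_c·log₁₀(σ'_f/σ'_p)]
    = 4.5/2.03 × [0.071×log₁₀(83.4/70.792) + 0.3×log₁₀(119.59/83.4)]
    = 2.2167 × [0.0050539 + 0.046959] = 0.1153 m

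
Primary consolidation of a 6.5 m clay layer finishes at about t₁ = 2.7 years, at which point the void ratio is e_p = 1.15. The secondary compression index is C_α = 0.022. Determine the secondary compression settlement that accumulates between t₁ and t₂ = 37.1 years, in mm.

S_s ≈ 75.7 mm

Secondary compression: S_s = C_α·H/(1+e_p)·log₁₀(t₂/t₁)
S_s = 0.022×6.5/(1+1.15)×log₁₀(37.1/2.7)
    = 0.06651 × 1.138 = 0.07569 m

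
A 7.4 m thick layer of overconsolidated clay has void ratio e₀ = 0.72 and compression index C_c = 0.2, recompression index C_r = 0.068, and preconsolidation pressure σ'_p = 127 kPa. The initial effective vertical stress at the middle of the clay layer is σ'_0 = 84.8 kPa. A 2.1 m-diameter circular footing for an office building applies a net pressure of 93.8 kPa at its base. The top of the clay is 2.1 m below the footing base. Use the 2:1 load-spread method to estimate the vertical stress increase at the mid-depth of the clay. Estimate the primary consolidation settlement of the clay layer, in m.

S_c ≈ 0.00956 m

Mid-depth of clay below the footing base: z = 2.1 + 7.4/2 = 5.8 m.
Stress increase at mid-clay by the 2:1 spreading method:
Δσ ≈ qD²/(D+z)² = 93.8×2.1²/(2.1+5.8)² = 6.6281 kPa
Final effective stress: σ'_f = 84.8 + 6.6281 = 91.428 kPa.
σ'_f = 91.428 ≤ σ'_p = 127 kPa, so the clay remains overconsolidated and only the recompression index applies:
S_c = C_r·H/(1+e₀)·log₁₀(σ'_f/σ'_0) = 0.068×7.4/1.72×log₁₀(91.428/84.8)
    = 0.29256 × 0.032683 = 0.009562 m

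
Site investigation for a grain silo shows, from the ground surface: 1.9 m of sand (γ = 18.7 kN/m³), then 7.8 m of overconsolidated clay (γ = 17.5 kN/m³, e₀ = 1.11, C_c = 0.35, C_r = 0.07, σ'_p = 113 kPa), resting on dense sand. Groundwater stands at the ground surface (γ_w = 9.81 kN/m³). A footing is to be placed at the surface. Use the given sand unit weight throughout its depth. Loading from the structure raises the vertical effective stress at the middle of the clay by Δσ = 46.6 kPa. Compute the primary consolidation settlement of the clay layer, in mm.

S_c ≈ 77.6 mm

Mid-depth of clay below the ground surface: z = 1.9 + 7.8/2 = 5.8 m.
Total vertical stress at mid-clay: σ_v = 18.7×1.9 + 17.5×3.9 = 103.78 kPa.
Pore pressure: u = 9.81×(5.8 − 0) = 56.898 kPa.
Initial effective stress: σ'_0 = σ_v − u = 103.78 − 56.898 = 46.882 kPa.
Final effective stress: σ'_f = 46.882 + 46.6 = 93.482 kPa.
σ'_f = 93.482 ≤ σ'_p = 113 kPa, so the clay remains overconsolidated and only the recompression index applies:
S_c = C_r·H/(1+e₀)·log₁₀(σ'_f/σ'_0) = 0.07×7.8/2.11×log₁₀(93.482/46.882)
    = 0.25877 × 0.29972 = 0.07756 m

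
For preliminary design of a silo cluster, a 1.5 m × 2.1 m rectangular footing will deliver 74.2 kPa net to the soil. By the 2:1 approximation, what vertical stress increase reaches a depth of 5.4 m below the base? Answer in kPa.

By the 2:1 method the load spreads at 1 horizontal : 2 vertical, so at depth z the loaded area has grown by z in each plan dimension:
Δσ = qBL/((B+z)(L+z)) = 74.2×1.5×2.1/((1.5+5.4)(2.1+5.4)) = 4.5165 kPa

Δσ_z ≈ 4.52 kPa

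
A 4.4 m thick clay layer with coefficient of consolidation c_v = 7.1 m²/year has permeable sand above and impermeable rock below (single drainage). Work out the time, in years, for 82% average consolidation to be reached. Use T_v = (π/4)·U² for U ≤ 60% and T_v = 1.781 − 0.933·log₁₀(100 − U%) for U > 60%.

t ≈ 1.66 years

Drainage path length: H_d = H = 4.4 m (single drainage).
U > 60%: T_v = 1.781 − 0.933·log₁₀(100 − 82) = 0.60983.
t = T_v·H_d²/c_v = 0.60983×4.4²/7.1 = 1.663 years.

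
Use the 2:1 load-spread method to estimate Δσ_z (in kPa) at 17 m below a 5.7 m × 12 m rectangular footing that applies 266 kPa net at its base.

Δσ_z ≈ 27.6 kPa

By the 2:1 method the load spreads at 1 horizontal : 2 vertical, so at depth z the loaded area has grown by z in each plan dimension:
Δσ = qBL/((B+z)(L+z)) = 266×5.7×12/((5.7+17)(12+17)) = 27.638 kPa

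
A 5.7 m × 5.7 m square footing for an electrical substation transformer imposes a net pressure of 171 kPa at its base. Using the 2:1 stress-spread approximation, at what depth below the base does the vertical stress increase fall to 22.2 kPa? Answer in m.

2:1 spreading — at depth z the loaded area has grown by z in each plan dimension:
qB²/(B+z)² = Δσ_z ⇒ z = B(√(q/Δσ_z) − 1) = 5.7×(√(171/22.2) − 1) = 10.12 m

z ≈ 10.1 m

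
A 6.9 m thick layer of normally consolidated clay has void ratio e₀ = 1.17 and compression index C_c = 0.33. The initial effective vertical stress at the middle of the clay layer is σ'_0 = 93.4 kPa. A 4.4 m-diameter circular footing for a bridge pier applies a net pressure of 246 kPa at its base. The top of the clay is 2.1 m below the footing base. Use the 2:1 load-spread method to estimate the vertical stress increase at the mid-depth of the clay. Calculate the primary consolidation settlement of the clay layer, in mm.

Mid-depth of clay below the footing base: z = 2.1 + 6.9/2 = 5.55 m.
Stress increase at mid-clay by the 2:1 spreading method:
Δσ ≈ qD²/(D+z)² = 246×4.4²/(4.4+5.55)² = 48.105 kPa
Final effective stress: σ'_f = σ'_0 + Δσ = 93.4 + 48.105 = 141.5 kPa.
Normally consolidated clay, so the full stress increment lies on the virgin compression line:
S_c = C_c·H/(1+e₀)·log₁₀(σ'_f/σ'_0) = 0.33×6.9/(1+1.17)×log₁₀(141.5/93.4)
    = 1.0493 × 0.18041 = 0.1893 m

S_c ≈ 189 mm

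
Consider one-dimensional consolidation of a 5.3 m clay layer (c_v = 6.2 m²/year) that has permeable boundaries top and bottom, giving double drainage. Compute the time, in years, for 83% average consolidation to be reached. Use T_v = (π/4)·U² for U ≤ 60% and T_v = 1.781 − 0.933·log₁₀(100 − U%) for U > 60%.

Drainage path length: H_d = H/2 = 2.65 m (double drainage).
U > 60%: T_v = 1.781 − 0.933·log₁₀(100 − 83) = 0.63299.
t = T_v·H_d²/c_v = 0.63299×2.65²/6.2 = 0.717 years.

t ≈ 0.717 years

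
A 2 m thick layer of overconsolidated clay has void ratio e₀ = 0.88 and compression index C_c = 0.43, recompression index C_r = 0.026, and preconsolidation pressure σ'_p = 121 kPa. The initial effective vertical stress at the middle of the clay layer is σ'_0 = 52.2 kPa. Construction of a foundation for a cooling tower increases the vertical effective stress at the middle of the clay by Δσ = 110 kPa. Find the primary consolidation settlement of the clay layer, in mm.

S_c ≈ 68.3 mm

Final effective stress: σ'_f = 52.2 + 110 = 162.2 kPa.
σ'_f = 162.2 > σ'_p = 121 kPa, so the stress path crosses the preconsolidation pressure — recompression up to σ'_p, then virgin compression beyond:
S_c = H/(1+e₀)·[C_r·log₁₀(σ'_p/σ'_0) + C_c·log₁₀(σ'_f/σ'_p)]
    = 2/1.88 × [0.026×log₁₀(121/52.2) + 0.43×log₁₀(162.2/121)]
    = 1.0638 × [0.009493 + 0.054724] = 0.06831 m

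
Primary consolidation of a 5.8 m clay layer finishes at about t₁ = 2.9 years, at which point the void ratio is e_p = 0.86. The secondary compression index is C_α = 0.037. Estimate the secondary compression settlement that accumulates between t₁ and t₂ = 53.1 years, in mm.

Secondary compression: S_s = C_α·H/(1+e_p)·log₁₀(t₂/t₁)
S_s = 0.037×5.8/(1+0.86)×log₁₀(53.1/2.9)
    = 0.1154 × 1.263 = 0.1457 m

S_s ≈ 146 mm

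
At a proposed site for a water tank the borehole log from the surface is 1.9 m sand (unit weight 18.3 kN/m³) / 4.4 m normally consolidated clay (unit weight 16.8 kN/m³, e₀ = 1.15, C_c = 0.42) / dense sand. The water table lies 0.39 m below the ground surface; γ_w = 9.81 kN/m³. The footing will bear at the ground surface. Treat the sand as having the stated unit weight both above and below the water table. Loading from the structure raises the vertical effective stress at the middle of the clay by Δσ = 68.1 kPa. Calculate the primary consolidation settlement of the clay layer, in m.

Mid-depth of clay below the ground surface: z = 1.9 + 4.4/2 = 4.1 m.
Total vertical stress at mid-clay: σ_v = 18.3×1.9 + 16.8×2.2 = 71.73 kPa.
Pore pressure: u = 9.81×(4.1 − 0.39) = 36.395 kPa.
Initial effective stress: σ'_0 = σ_v − u = 71.73 − 36.395 = 35.335 kPa.
Final effective stress: σ'_f = σ'_0 + Δσ = 35.335 + 68.1 = 103.44 kPa.
Normally consolidated clay, so the full stress increment lies on the virgin compression line:
S_c = C_c·H/(1+e₀)·log₁₀(σ'_f/σ'_0) = 0.42×4.4/(1+1.15)×log₁₀(103.44/35.335)
    = 0.85953 × 0.46648 = 0.401 m

S_c ≈ 0.401 m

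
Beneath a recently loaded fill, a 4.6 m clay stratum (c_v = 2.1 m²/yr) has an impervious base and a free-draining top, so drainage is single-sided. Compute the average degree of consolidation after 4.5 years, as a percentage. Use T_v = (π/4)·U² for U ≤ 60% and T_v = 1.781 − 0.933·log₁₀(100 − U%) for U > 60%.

Drainage path length: H_d = H = 4.6 m (single drainage).
T_v = c_v·t/H_d² = 2.1×4.5/4.6² = 0.4466.
T_v = 0.4466 corresponds to the U > 60% branch:
U = 1 − 10^((1.781 − T_v)/0.933)/100 = 0.7307

U ≈ 73.1 %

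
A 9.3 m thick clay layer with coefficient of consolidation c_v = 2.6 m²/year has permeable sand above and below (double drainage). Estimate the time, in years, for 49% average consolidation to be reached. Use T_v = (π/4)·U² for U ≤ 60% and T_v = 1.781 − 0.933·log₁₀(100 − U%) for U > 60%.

Drainage path length: H_d = H/2 = 4.65 m (double drainage).
U ≤ 60%: T_v = (π/4)·U² = (π/4)×0.49² = 0.18857.
t = T_v·H_d²/c_v = 0.18857×4.65²/2.6 = 1.568 years.

t ≈ 1.57 years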